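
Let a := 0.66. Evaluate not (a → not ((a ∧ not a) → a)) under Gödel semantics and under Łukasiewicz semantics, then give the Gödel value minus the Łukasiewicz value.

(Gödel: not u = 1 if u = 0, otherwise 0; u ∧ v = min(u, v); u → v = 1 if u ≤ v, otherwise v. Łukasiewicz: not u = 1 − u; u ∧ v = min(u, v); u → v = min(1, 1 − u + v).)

Gödel evaluation:
  not a: Gödel ¬ of 0.66 = 0 (operand ≠ 0)
  (a ∧ not a) = min(0.66, 0) = 0
  ((a ∧ not a) → a): 0 ≤ 0.66, so result = 1
  not ((a ∧ not a) → a): Gödel ¬ of 1 = 0 (operand ≠ 0)
  (a → not ((a ∧ not a) → a)): 0.66 > 0, so result = 0
  not (a → not ((a ∧ not a) → a)): Gödel ¬ of 0 = 1 (operand is 0)
  Gödel value = 1
Łukasiewicz evaluation:
  not a: Łukasiewicz ¬ gives 1 − 0.66 = 0.34
  (a ∧ not a) = min(0.66, 0.34) = 0.34
  ((a ∧ not a) → a): min(1, 1 − 0.34 + 0.66) = 1
  not ((a ∧ not a) → a): Łukasiewicz ¬ gives 1 − 1 = 0
  (a → not ((a ∧ not a) → a)): min(1, 1 − 0.66 + 0) = 0.34
  not (a → not ((a ∧ not a) → a)): Łukasiewicz ¬ gives 1 − 0.34 = 0.66
  Łukasiewicz value = 0.66
Difference: 1 − 0.66 = 0.34

0.34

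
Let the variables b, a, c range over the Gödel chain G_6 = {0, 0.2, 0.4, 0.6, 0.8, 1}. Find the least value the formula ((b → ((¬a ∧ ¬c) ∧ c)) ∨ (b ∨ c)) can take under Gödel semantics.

The minimum is attained at b = 0.2, a = 0, c = 0:
  ¬a: Gödel ¬ of 0 = 1 (operand is 0)
  ¬c: Gödel ¬ of 0 = 1 (operand is 0)
  (¬a ∧ ¬c) = min(1, 1) = 1
  ((¬a ∧ ¬c) ∧ c) = min(1, 0) = 0
  (b → ((¬a ∧ ¬c) ∧ c)): 0.2 > 0, so result = 0
  (b ∨ c) = max(0.2, 0) = 0.2
  ((b → ((¬a ∧ ¬c) ∧ c)) ∨ (b ∨ c)) = max(0, 0.2) = 0.2
Checking all 216 assignments confirms none give a value below 0.20.

0.20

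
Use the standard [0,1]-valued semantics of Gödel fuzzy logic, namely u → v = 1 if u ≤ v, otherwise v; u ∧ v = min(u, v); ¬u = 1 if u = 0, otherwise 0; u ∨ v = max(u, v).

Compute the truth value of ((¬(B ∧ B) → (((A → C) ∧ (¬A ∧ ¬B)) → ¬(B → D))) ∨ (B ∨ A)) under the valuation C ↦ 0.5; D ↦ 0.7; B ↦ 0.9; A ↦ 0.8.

1.00

(B ∧ B) = min(0.9, 0.9) = 0.9
¬(B ∧ B): Gödel ¬ of 0.9 = 0 (operand ≠ 0)
(A → C): 0.8 > 0.5, so result = 0.5
¬A: Gödel ¬ of 0.8 = 0 (operand ≠ 0)
¬B: Gödel ¬ of 0.9 = 0 (operand ≠ 0)
(¬A ∧ ¬B) = min(0, 0) = 0
((A → C) ∧ (¬A ∧ ¬B)) = min(0.5, 0) = 0
(B → D): 0.9 > 0.7, so result = 0.7
¬(B → D): Gödel ¬ of 0.7 = 0 (operand ≠ 0)
(((A → C) ∧ (¬A ∧ ¬B)) → ¬(B → D)): 0 ≤ 0, so result = 1
(¬(B ∧ B) → (((A → C) ∧ (¬A ∧ ¬B)) → ¬(B → D))): 0 ≤ 1, so result = 1
(B ∨ A) = max(0.9, 0.8) = 0.9
((¬(B ∧ B) → (((A → C) ∧ (¬A ∧ ¬B)) → ¬(B → D))) ∨ (B ∨ A)) = max(1, 0.9) = 1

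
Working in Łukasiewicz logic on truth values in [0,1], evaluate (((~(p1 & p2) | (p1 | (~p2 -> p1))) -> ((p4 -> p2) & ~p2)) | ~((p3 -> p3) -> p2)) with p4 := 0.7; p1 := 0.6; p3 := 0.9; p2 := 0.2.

0.80

(p1 & p2) = min(0.6, 0.2) = 0.2
~(p1 & p2): Łukasiewicz ¬ gives 1 − 0.2 = 0.8
~p2: Łukasiewicz ¬ gives 1 − 0.2 = 0.8
(~p2 -> p1): min(1, 1 − 0.8 + 0.6) = 0.8
(p1 | (~p2 -> p1)) = max(0.6, 0.8) = 0.8
(~(p1 & p2) | (p1 | (~p2 -> p1))) = max(0.8, 0.8) = 0.8
(p4 -> p2): min(1, 1 − 0.7 + 0.2) = 0.5
~p2: Łukasiewicz ¬ gives 1 − 0.2 = 0.8
((p4 -> p2) & ~p2) = min(0.5, 0.8) = 0.5
((~(p1 & p2) | (p1 | (~p2 -> p1))) -> ((p4 -> p2) & ~p2)): min(1, 1 − 0.8 + 0.5) = 0.7
(p3 -> p3): min(1, 1 − 0.9 + 0.9) = 1
((p3 -> p3) -> p2): min(1, 1 − 1 + 0.2) = 0.2
~((p3 -> p3) -> p2): Łukasiewicz ¬ gives 1 − 0.2 = 0.8
(((~(p1 & p2) | (p1 | (~p2 -> p1))) -> ((p4 -> p2) & ~p2)) | ~((p3 -> p3) -> p2)) = max(0.7, 0.8) = 0.8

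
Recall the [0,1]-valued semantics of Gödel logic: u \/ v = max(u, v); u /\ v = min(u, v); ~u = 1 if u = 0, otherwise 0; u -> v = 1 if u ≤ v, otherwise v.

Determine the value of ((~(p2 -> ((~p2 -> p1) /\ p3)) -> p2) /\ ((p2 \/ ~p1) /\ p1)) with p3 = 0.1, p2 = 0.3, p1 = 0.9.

0.30

~p2: Gödel ¬ of 0.3 = 0 (operand ≠ 0)
(~p2 -> p1): 0 ≤ 0.9, so result = 1
((~p2 -> p1) /\ p3) = min(1, 0.1) = 0.1
(p2 -> ((~p2 -> p1) /\ p3)): 0.3 > 0.1, so result = 0.1
~(p2 -> ((~p2 -> p1) /\ p3)): Gödel ¬ of 0.1 = 0 (operand ≠ 0)
(~(p2 -> ((~p2 -> p1) /\ p3)) -> p2): 0 ≤ 0.3, so result = 1
~p1: Gödel ¬ of 0.9 = 0 (operand ≠ 0)
(p2 \/ ~p1) = max(0.3, 0) = 0.3
((p2 \/ ~p1) /\ p1) = min(0.3, 0.9) = 0.3
((~(p2 -> ((~p2 -> p1) /\ p3)) -> p2) /\ ((p2 \/ ~p1) /\ p1)) = min(1, 0.3) = 0.3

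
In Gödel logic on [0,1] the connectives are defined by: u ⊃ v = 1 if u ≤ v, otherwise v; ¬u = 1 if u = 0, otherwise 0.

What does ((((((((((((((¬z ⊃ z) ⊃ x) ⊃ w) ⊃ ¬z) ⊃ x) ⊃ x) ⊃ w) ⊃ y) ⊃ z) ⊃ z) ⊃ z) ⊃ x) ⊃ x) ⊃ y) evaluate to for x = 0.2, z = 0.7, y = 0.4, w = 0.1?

¬z: Gödel ¬ of 0.7 = 0 (operand ≠ 0)
(¬z ⊃ z): 0 ≤ 0.7, so result = 1
((¬z ⊃ z) ⊃ x): 1 > 0.2, so result = 0.2
(((¬z ⊃ z) ⊃ x) ⊃ w): 0.2 > 0.1, so result = 0.1
¬z: Gödel ¬ of 0.7 = 0 (operand ≠ 0)
((((¬z ⊃ z) ⊃ x) ⊃ w) ⊃ ¬z): 0.1 > 0, so result = 0
(((((¬z ⊃ z) ⊃ x) ⊃ w) ⊃ ¬z) ⊃ x): 0 ≤ 0.2, so result = 1
((((((¬z ⊃ z) ⊃ x) ⊃ w) ⊃ ¬z) ⊃ x) ⊃ x): 1 > 0.2, so result = 0.2
(((((((¬z ⊃ z) ⊃ x) ⊃ w) ⊃ ¬z) ⊃ x) ⊃ x) ⊃ w): 0.2 > 0.1, so result = 0.1
((((((((¬z ⊃ z) ⊃ x) ⊃ w) ⊃ ¬z) ⊃ x) ⊃ x) ⊃ w) ⊃ y): 0.1 ≤ 0.4, so result = 1
(((((((((¬z ⊃ z) ⊃ x) ⊃ w) ⊃ ¬z) ⊃ x) ⊃ x) ⊃ w) ⊃ y) ⊃ z): 1 > 0.7, so result = 0.7
((((((((((¬z ⊃ z) ⊃ x) ⊃ w) ⊃ ¬z) ⊃ x) ⊃ x) ⊃ w) ⊃ y) ⊃ z) ⊃ z): 0.7 ≤ 0.7, so result = 1
(((((((((((¬z ⊃ z) ⊃ x) ⊃ w) ⊃ ¬z) ⊃ x) ⊃ x) ⊃ w) ⊃ y) ⊃ z) ⊃ z) ⊃ z): 1 > 0.7, so result = 0.7
((((((((((((¬z ⊃ z) ⊃ x) ⊃ w) ⊃ ¬z) ⊃ x) ⊃ x) ⊃ w) ⊃ y) ⊃ z) ⊃ z) ⊃ z) ⊃ x): 0.7 > 0.2, so result = 0.2
(((((((((((((¬z ⊃ z) ⊃ x) ⊃ w) ⊃ ¬z) ⊃ x) ⊃ x) ⊃ w) ⊃ y) ⊃ z) ⊃ z) ⊃ z) ⊃ x) ⊃ x): 0.2 ≤ 0.2, so result = 1
((((((((((((((¬z ⊃ z) ⊃ x) ⊃ w) ⊃ ¬z) ⊃ x) ⊃ x) ⊃ w) ⊃ y) ⊃ z) ⊃ z) ⊃ z) ⊃ x) ⊃ x) ⊃ y): 1 > 0.4, so result = 0.4

0.40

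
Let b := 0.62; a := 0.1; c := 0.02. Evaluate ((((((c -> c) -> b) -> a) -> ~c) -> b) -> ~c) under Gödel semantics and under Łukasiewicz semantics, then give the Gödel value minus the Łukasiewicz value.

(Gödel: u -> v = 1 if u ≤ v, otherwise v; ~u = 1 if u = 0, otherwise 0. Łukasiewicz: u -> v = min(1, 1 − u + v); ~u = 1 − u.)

-1.00

Gödel evaluation:
  (c -> c): 0.02 ≤ 0.02, so result = 1
  ((c -> c) -> b): 1 > 0.62, so result = 0.62
  (((c -> c) -> b) -> a): 0.62 > 0.1, so result = 0.1
  ~c: Gödel ¬ of 0.02 = 0 (operand ≠ 0)
  ((((c -> c) -> b) -> a) -> ~c): 0.1 > 0, so result = 0
  (((((c -> c) -> b) -> a) -> ~c) -> b): 0 ≤ 0.62, so result = 1
  ~c: Gödel ¬ of 0.02 = 0 (operand ≠ 0)
  ((((((c -> c) -> b) -> a) -> ~c) -> b) -> ~c): 1 > 0, so result = 0
  Gödel value = 0
Łukasiewicz evaluation:
  (c -> c): min(1, 1 − 0.02 + 0.02) = 1
  ((c -> c) -> b): min(1, 1 − 1 + 0.62) = 0.62
  (((c -> c) -> b) -> a): min(1, 1 − 0.62 + 0.1) = 0.48
  ~c: Łukasiewicz ¬ gives 1 − 0.02 = 0.98
  ((((c -> c) -> b) -> a) -> ~c): min(1, 1 − 0.48 + 0.98) = 1
  (((((c -> c) -> b) -> a) -> ~c) -> b): min(1, 1 − 1 + 0.62) = 0.62
  ~c: Łukasiewicz ¬ gives 1 − 0.02 = 0.98
  ((((((c -> c) -> b) -> a) -> ~c) -> b) -> ~c): min(1, 1 − 0.62 + 0.98) = 1
  Łukasiewicz value = 1
Difference: 0 − 1 = -1.00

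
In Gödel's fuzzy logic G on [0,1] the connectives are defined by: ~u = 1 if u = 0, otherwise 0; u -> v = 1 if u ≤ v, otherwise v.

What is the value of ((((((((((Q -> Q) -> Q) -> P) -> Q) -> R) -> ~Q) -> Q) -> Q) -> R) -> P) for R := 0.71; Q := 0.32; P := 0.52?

0.52

(Q -> Q): 0.32 ≤ 0.32, so result = 1
((Q -> Q) -> Q): 1 > 0.32, so result = 0.32
(((Q -> Q) -> Q) -> P): 0.32 ≤ 0.52, so result = 1
((((Q -> Q) -> Q) -> P) -> Q): 1 > 0.32, so result = 0.32
(((((Q -> Q) -> Q) -> P) -> Q) -> R): 0.32 ≤ 0.71, so result = 1
~Q: Gödel ¬ of 0.32 = 0 (operand ≠ 0)
((((((Q -> Q) -> Q) -> P) -> Q) -> R) -> ~Q): 1 > 0, so result = 0
(((((((Q -> Q) -> Q) -> P) -> Q) -> R) -> ~Q) -> Q): 0 ≤ 0.32, so result = 1
((((((((Q -> Q) -> Q) -> P) -> Q) -> R) -> ~Q) -> Q) -> Q): 1 > 0.32, so result = 0.32
(((((((((Q -> Q) -> Q) -> P) -> Q) -> R) -> ~Q) -> Q) -> Q) -> R): 0.32 ≤ 0.71, so result = 1
((((((((((Q -> Q) -> Q) -> P) -> Q) -> R) -> ~Q) -> Q) -> Q) -> R) -> P): 1 > 0.52, so result = 0.52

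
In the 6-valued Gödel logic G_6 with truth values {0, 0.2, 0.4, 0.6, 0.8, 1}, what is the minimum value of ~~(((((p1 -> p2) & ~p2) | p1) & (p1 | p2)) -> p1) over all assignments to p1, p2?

1.00

Every assignment gives 1. For instance at p1 = 0, p2 = 0:
  (p1 -> p2): 0 ≤ 0, so result = 1
  ~p2: Gödel ¬ of 0 = 1 (operand is 0)
  ((p1 -> p2) & ~p2) = min(1, 1) = 1
  (((p1 -> p2) & ~p2) | p1) = max(1, 0) = 1
  (p1 | p2) = max(0, 0) = 0
  ((((p1 -> p2) & ~p2) | p1) & (p1 | p2)) = min(1, 0) = 0
  (((((p1 -> p2) & ~p2) | p1) & (p1 | p2)) -> p1): 0 ≤ 0, so result = 1
  ~(((((p1 -> p2) & ~p2) | p1) & (p1 | p2)) -> p1): Gödel ¬ of 1 = 0 (operand ≠ 0)
  ~~(((((p1 -> p2) & ~p2) | p1) & (p1 | p2)) -> p1): Gödel ¬ of 0 = 1 (operand is 0)
All 36 assignments give value 1 — the formula is a G_6-tautology.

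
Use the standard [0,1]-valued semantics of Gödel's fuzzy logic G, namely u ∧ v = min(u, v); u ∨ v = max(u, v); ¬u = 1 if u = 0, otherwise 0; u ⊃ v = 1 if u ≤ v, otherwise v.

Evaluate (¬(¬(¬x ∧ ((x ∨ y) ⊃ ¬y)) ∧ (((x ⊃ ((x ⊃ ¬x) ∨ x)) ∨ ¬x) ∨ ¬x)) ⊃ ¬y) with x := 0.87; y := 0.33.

¬x: Gödel ¬ of 0.87 = 0 (operand ≠ 0)
(x ∨ y) = max(0.87, 0.33) = 0.87
¬y: Gödel ¬ of 0.33 = 0 (operand ≠ 0)
((x ∨ y) ⊃ ¬y): 0.87 > 0, so result = 0
(¬x ∧ ((x ∨ y) ⊃ ¬y)) = min(0, 0) = 0
¬(¬x ∧ ((x ∨ y) ⊃ ¬y)): Gödel ¬ of 0 = 1 (operand is 0)
¬x: Gödel ¬ of 0.87 = 0 (operand ≠ 0)
(x ⊃ ¬x): 0.87 > 0, so result = 0
((x ⊃ ¬x) ∨ x) = max(0, 0.87) = 0.87
(x ⊃ ((x ⊃ ¬x) ∨ x)): 0.87 ≤ 0.87, so result = 1
¬x: Gödel ¬ of 0.87 = 0 (operand ≠ 0)
((x ⊃ ((x ⊃ ¬x) ∨ x)) ∨ ¬x) = max(1, 0) = 1
¬x: Gödel ¬ of 0.87 = 0 (operand ≠ 0)
(((x ⊃ ((x ⊃ ¬x) ∨ x)) ∨ ¬x) ∨ ¬x) = max(1, 0) = 1
(¬(¬x ∧ ((x ∨ y) ⊃ ¬y)) ∧ (((x ⊃ ((x ⊃ ¬x) ∨ x)) ∨ ¬x) ∨ ¬x)) = min(1, 1) = 1
¬(¬(¬x ∧ ((x ∨ y) ⊃ ¬y)) ∧ (((x ⊃ ((x ⊃ ¬x) ∨ x)) ∨ ¬x) ∨ ¬x)): Gödel ¬ of 1 = 0 (operand ≠ 0)
¬y: Gödel ¬ of 0.33 = 0 (operand ≠ 0)
(¬(¬(¬x ∧ ((x ∨ y) ⊃ ¬y)) ∧ (((x ⊃ ((x ⊃ ¬x) ∨ x)) ∨ ¬x) ∨ ¬x)) ⊃ ¬y): 0 ≤ 0, so result = 1

1.00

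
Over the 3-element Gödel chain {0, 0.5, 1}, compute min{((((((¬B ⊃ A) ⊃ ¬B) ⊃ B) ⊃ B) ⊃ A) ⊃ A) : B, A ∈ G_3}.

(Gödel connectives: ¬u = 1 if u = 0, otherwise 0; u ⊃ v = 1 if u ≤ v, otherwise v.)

The minimum is attained at B = 0.5, A = 0.5:
  ¬B: Gödel ¬ of 0.5 = 0 (operand ≠ 0)
  (¬B ⊃ A): 0 ≤ 0.5, so result = 1
  ¬B: Gödel ¬ of 0.5 = 0 (operand ≠ 0)
  ((¬B ⊃ A) ⊃ ¬B): 1 > 0, so result = 0
  (((¬B ⊃ A) ⊃ ¬B) ⊃ B): 0 ≤ 0.5, so result = 1
  ((((¬B ⊃ A) ⊃ ¬B) ⊃ B) ⊃ B): 1 > 0.5, so result = 0.5
  (((((¬B ⊃ A) ⊃ ¬B) ⊃ B) ⊃ B) ⊃ A): 0.5 ≤ 0.5, so result = 1
  ((((((¬B ⊃ A) ⊃ ¬B) ⊃ B) ⊃ B) ⊃ A) ⊃ A): 1 > 0.5, so result = 0.5
Checking all 9 assignments confirms none give a value below 0.50.

0.50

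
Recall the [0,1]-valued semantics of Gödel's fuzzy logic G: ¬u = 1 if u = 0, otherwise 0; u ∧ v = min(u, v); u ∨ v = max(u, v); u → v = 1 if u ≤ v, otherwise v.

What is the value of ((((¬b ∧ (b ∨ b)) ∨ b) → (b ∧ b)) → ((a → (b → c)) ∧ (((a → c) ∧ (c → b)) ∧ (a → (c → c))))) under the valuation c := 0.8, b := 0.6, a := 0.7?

¬b: Gödel ¬ of 0.6 = 0 (operand ≠ 0)
(b ∨ b) = max(0.6, 0.6) = 0.6
(¬b ∧ (b ∨ b)) = min(0, 0.6) = 0
((¬b ∧ (b ∨ b)) ∨ b) = max(0, 0.6) = 0.6
(b ∧ b) = min(0.6, 0.6) = 0.6
(((¬b ∧ (b ∨ b)) ∨ b) → (b ∧ b)): 0.6 ≤ 0.6, so result = 1
(b → c): 0.6 ≤ 0.8, so result = 1
(a → (b → c)): 0.7 ≤ 1, so result = 1
(a → c): 0.7 ≤ 0.8, so result = 1
(c → b): 0.8 > 0.6, so result = 0.6
((a → c) ∧ (c → b)) = min(1, 0.6) = 0.6
(c → c): 0.8 ≤ 0.8, so result = 1
(a → (c → c)): 0.7 ≤ 1, so result = 1
(((a → c) ∧ (c → b)) ∧ (a → (c → c))) = min(0.6, 1) = 0.6
((a → (b → c)) ∧ (((a → c) ∧ (c → b)) ∧ (a → (c → c)))) = min(1, 0.6) = 0.6
((((¬b ∧ (b ∨ b)) ∨ b) → (b ∧ b)) → ((a → (b → c)) ∧ (((a → c) ∧ (c → b)) ∧ (a → (c → c))))): 1 > 0.6, so result = 0.6

0.60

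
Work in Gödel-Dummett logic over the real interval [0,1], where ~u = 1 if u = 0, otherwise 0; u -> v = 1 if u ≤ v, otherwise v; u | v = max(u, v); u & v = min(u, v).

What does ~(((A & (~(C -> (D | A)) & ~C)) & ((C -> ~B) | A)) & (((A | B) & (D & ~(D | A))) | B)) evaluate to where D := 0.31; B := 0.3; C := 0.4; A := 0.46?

1.00

(D | A) = max(0.31, 0.46) = 0.46
(C -> (D | A)): 0.4 ≤ 0.46, so result = 1
~(C -> (D | A)): Gödel ¬ of 1 = 0 (operand ≠ 0)
~C: Gödel ¬ of 0.4 = 0 (operand ≠ 0)
(~(C -> (D | A)) & ~C) = min(0, 0) = 0
(A & (~(C -> (D | A)) & ~C)) = min(0.46, 0) = 0
~B: Gödel ¬ of 0.3 = 0 (operand ≠ 0)
(C -> ~B): 0.4 > 0, so result = 0
((C -> ~B) | A) = max(0, 0.46) = 0.46
((A & (~(C -> (D | A)) & ~C)) & ((C -> ~B) | A)) = min(0, 0.46) = 0
(A | B) = max(0.46, 0.3) = 0.46
(D | A) = max(0.31, 0.46) = 0.46
~(D | A): Gödel ¬ of 0.46 = 0 (operand ≠ 0)
(D & ~(D | A)) = min(0.31, 0) = 0
((A | B) & (D & ~(D | A))) = min(0.46, 0) = 0
(((A | B) & (D & ~(D | A))) | B) = max(0, 0.3) = 0.3
(((A & (~(C -> (D | A)) & ~C)) & ((C -> ~B) | A)) & (((A | B) & (D & ~(D | A))) | B)) = min(0, 0.3) = 0
~(((A & (~(C -> (D | A)) & ~C)) & ((C -> ~B) | A)) & (((A | B) & (D & ~(D | A))) | B)): Gödel ¬ of 0 = 1 (operand is 0)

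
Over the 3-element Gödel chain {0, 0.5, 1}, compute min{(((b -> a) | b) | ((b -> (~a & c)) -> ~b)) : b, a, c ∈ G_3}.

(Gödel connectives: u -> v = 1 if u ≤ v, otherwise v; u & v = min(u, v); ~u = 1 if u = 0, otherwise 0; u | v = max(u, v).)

0.50

The minimum is attained at b = 0.5, a = 0, c = 0.5:
  (b -> a): 0.5 > 0, so result = 0
  ((b -> a) | b) = max(0, 0.5) = 0.5
  ~a: Gödel ¬ of 0 = 1 (operand is 0)
  (~a & c) = min(1, 0.5) = 0.5
  (b -> (~a & c)): 0.5 ≤ 0.5, so result = 1
  ~b: Gödel ¬ of 0.5 = 0 (operand ≠ 0)
  ((b -> (~a & c)) -> ~b): 1 > 0, so result = 0
  (((b -> a) | b) | ((b -> (~a & c)) -> ~b)) = max(0.5, 0) = 0.5
Checking all 27 assignments confirms none give a value below 0.50.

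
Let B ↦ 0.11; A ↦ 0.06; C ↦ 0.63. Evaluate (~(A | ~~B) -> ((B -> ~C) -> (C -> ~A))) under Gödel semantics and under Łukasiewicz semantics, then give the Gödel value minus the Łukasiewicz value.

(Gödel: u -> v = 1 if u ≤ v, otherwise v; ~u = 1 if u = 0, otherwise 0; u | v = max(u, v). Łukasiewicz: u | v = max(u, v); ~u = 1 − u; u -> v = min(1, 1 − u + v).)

0.00

Gödel evaluation:
  ~B: Gödel ¬ of 0.11 = 0 (operand ≠ 0)
  ~~B: Gödel ¬ of 0 = 1 (operand is 0)
  (A | ~~B) = max(0.06, 1) = 1
  ~(A | ~~B): Gödel ¬ of 1 = 0 (operand ≠ 0)
  ~C: Gödel ¬ of 0.63 = 0 (operand ≠ 0)
  (B -> ~C): 0.11 > 0, so result = 0
  ~A: Gödel ¬ of 0.06 = 0 (operand ≠ 0)
  (C -> ~A): 0.63 > 0, so result = 0
  ((B -> ~C) -> (C -> ~A)): 0 ≤ 0, so result = 1
  (~(A | ~~B) -> ((B -> ~C) -> (C -> ~A))): 0 ≤ 1, so result = 1
  Gödel value = 1
Łukasiewicz evaluation:
  ~B: Łukasiewicz ¬ gives 1 − 0.11 = 0.89
  ~~B: Łukasiewicz ¬ gives 1 − 0.89 = 0.11
  (A | ~~B) = max(0.06, 0.11) = 0.11
  ~(A | ~~B): Łukasiewicz ¬ gives 1 − 0.11 = 0.89
  ~C: Łukasiewicz ¬ gives 1 − 0.63 = 0.37
  (B -> ~C): min(1, 1 − 0.11 + 0.37) = 1
  ~A: Łukasiewicz ¬ gives 1 − 0.06 = 0.94
  (C -> ~A): min(1, 1 − 0.63 + 0.94) = 1
  ((B -> ~C) -> (C -> ~A)): min(1, 1 − 1 + 1) = 1
  (~(A | ~~B) -> ((B -> ~C) -> (C -> ~A))): min(1, 1 − 0.89 + 1) = 1
  Łukasiewicz value = 1
Difference: 1 − 1 = 0.00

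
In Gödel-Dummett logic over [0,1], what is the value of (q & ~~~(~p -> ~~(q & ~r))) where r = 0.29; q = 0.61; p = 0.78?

~p: Gödel ¬ of 0.78 = 0 (operand ≠ 0)
~r: Gödel ¬ of 0.29 = 0 (operand ≠ 0)
(q & ~r) = min(0.61, 0) = 0
~(q & ~r): Gödel ¬ of 0 = 1 (operand is 0)
~~(q & ~r): Gödel ¬ of 1 = 0 (operand ≠ 0)
(~p -> ~~(q & ~r)): 0 ≤ 0, so result = 1
~(~p -> ~~(q & ~r)): Gödel ¬ of 1 = 0 (operand ≠ 0)
~~(~p -> ~~(q & ~r)): Gödel ¬ of 0 = 1 (operand is 0)
~~~(~p -> ~~(q & ~r)): Gödel ¬ of 1 = 0 (operand ≠ 0)
(q & ~~~(~p -> ~~(q & ~r))) = min(0.61, 0) = 0

0.00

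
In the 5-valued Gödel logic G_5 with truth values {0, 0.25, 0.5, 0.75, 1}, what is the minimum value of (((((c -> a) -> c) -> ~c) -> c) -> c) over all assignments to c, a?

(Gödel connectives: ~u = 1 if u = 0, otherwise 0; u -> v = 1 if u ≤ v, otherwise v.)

The minimum is attained at c = 0.25, a = 0:
  (c -> a): 0.25 > 0, so result = 0
  ((c -> a) -> c): 0 ≤ 0.25, so result = 1
  ~c: Gödel ¬ of 0.25 = 0 (operand ≠ 0)
  (((c -> a) -> c) -> ~c): 1 > 0, so result = 0
  ((((c -> a) -> c) -> ~c) -> c): 0 ≤ 0.25, so result = 1
  (((((c -> a) -> c) -> ~c) -> c) -> c): 1 > 0.25, so result = 0.25
Checking all 25 assignments confirms none give a value below 0.25.

0.25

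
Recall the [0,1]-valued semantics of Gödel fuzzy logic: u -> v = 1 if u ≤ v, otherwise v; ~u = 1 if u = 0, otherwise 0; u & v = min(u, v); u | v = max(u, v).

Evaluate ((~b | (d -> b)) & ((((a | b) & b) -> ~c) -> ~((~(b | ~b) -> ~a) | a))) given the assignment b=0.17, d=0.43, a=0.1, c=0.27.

0.17

~b: Gödel ¬ of 0.17 = 0 (operand ≠ 0)
(d -> b): 0.43 > 0.17, so result = 0.17
(~b | (d -> b)) = max(0, 0.17) = 0.17
(a | b) = max(0.1, 0.17) = 0.17
((a | b) & b) = min(0.17, 0.17) = 0.17
~c: Gödel ¬ of 0.27 = 0 (operand ≠ 0)
(((a | b) & b) -> ~c): 0.17 > 0, so result = 0
~b: Gödel ¬ of 0.17 = 0 (operand ≠ 0)
(b | ~b) = max(0.17, 0) = 0.17
~(b | ~b): Gödel ¬ of 0.17 = 0 (operand ≠ 0)
~a: Gödel ¬ of 0.1 = 0 (operand ≠ 0)
(~(b | ~b) -> ~a): 0 ≤ 0, so result = 1
((~(b | ~b) -> ~a) | a) = max(1, 0.1) = 1
~((~(b | ~b) -> ~a) | a): Gödel ¬ of 1 = 0 (operand ≠ 0)
((((a | b) & b) -> ~c) -> ~((~(b | ~b) -> ~a) | a)): 0 ≤ 0, so result = 1
((~b | (d -> b)) & ((((a | b) & b) -> ~c) -> ~((~(b | ~b) -> ~a) | a))) = min(0.17, 1) = 0.17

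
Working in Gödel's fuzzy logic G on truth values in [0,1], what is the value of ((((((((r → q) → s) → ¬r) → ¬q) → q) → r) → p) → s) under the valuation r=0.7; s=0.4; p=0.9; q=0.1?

(r → q): 0.7 > 0.1, so result = 0.1
((r → q) → s): 0.1 ≤ 0.4, so result = 1
¬r: Gödel ¬ of 0.7 = 0 (operand ≠ 0)
(((r → q) → s) → ¬r): 1 > 0, so result = 0
¬q: Gödel ¬ of 0.1 = 0 (operand ≠ 0)
((((r → q) → s) → ¬r) → ¬q): 0 ≤ 0, so result = 1
(((((r → q) → s) → ¬r) → ¬q) → q): 1 > 0.1, so result = 0.1
((((((r → q) → s) → ¬r) → ¬q) → q) → r): 0.1 ≤ 0.7, so result = 1
(((((((r → q) → s) → ¬r) → ¬q) → q) → r) → p): 1 > 0.9, so result = 0.9
((((((((r → q) → s) → ¬r) → ¬q) → q) → r) → p) → s): 0.9 > 0.4, so result = 0.4

0.40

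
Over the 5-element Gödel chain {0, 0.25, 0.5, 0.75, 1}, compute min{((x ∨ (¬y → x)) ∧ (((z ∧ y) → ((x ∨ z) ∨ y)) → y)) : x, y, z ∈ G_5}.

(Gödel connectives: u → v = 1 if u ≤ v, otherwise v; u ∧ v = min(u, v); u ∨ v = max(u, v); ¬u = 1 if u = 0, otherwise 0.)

The minimum is attained at x = 0, y = 0, z = 0:
  ¬y: Gödel ¬ of 0 = 1 (operand is 0)
  (¬y → x): 1 > 0, so result = 0
  (x ∨ (¬y → x)) = max(0, 0) = 0
  (z ∧ y) = min(0, 0) = 0
  (x ∨ z) = max(0, 0) = 0
  ((x ∨ z) ∨ y) = max(0, 0) = 0
  ((z ∧ y) → ((x ∨ z) ∨ y)): 0 ≤ 0, so result = 1
  (((z ∧ y) → ((x ∨ z) ∨ y)) → y): 1 > 0, so result = 0
  ((x ∨ (¬y → x)) ∧ (((z ∧ y) → ((x ∨ z) ∨ y)) → y)) = min(0, 0) = 0
Checking all 125 assignments confirms none give a value below 0.00.

0.00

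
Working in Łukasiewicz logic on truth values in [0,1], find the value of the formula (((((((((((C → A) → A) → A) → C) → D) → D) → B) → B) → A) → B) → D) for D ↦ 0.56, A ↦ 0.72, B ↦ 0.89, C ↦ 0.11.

0.56

(C → A): min(1, 1 − 0.11 + 0.72) = 1
((C → A) → A): min(1, 1 − 1 + 0.72) = 0.72
(((C → A) → A) → A): min(1, 1 − 0.72 + 0.72) = 1
((((C → A) → A) → A) → C): min(1, 1 − 1 + 0.11) = 0.11
(((((C → A) → A) → A) → C) → D): min(1, 1 − 0.11 + 0.56) = 1
((((((C → A) → A) → A) → C) → D) → D): min(1, 1 − 1 + 0.56) = 0.56
(((((((C → A) → A) → A) → C) → D) → D) → B): min(1, 1 − 0.56 + 0.89) = 1
((((((((C → A) → A) → A) → C) → D) → D) → B) → B): min(1, 1 − 1 + 0.89) = 0.89
(((((((((C → A) → A) → A) → C) → D) → D) → B) → B) → A): min(1, 1 − 0.89 + 0.72) = 0.83
((((((((((C → A) → A) → A) → C) → D) → D) → B) → B) → A) → B): min(1, 1 − 0.83 + 0.89) = 1
(((((((((((C → A) → A) → A) → C) → D) → D) → B) → B) → A) → B) → D): min(1, 1 − 1 + 0.56) = 0.56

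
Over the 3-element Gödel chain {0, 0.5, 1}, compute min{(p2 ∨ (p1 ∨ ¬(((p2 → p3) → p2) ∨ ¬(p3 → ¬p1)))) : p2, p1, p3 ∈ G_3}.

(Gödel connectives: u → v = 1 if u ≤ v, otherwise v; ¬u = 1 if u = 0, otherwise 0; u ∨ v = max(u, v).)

The minimum is attained at p2 = 0, p1 = 0.5, p3 = 0.5:
  (p2 → p3): 0 ≤ 0.5, so result = 1
  ((p2 → p3) → p2): 1 > 0, so result = 0
  ¬p1: Gödel ¬ of 0.5 = 0 (operand ≠ 0)
  (p3 → ¬p1): 0.5 > 0, so result = 0
  ¬(p3 → ¬p1): Gödel ¬ of 0 = 1 (operand is 0)
  (((p2 → p3) → p2) ∨ ¬(p3 → ¬p1)) = max(0, 1) = 1
  ¬(((p2 → p3) → p2) ∨ ¬(p3 → ¬p1)): Gödel ¬ of 1 = 0 (operand ≠ 0)
  (p1 ∨ ¬(((p2 → p3) → p2) ∨ ¬(p3 → ¬p1))) = max(0.5, 0) = 0.5
  (p2 ∨ (p1 ∨ ¬(((p2 → p3) → p2) ∨ ¬(p3 → ¬p1)))) = max(0, 0.5) = 0.5
Checking all 27 assignments confirms none give a value below 0.50.

0.50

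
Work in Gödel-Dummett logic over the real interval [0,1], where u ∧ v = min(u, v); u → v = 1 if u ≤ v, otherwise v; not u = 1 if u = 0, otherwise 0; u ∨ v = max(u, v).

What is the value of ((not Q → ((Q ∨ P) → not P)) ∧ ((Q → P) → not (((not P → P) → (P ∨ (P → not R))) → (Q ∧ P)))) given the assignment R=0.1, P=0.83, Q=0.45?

not Q: Gödel ¬ of 0.45 = 0 (operand ≠ 0)
(Q ∨ P) = max(0.45, 0.83) = 0.83
not P: Gödel ¬ of 0.83 = 0 (operand ≠ 0)
((Q ∨ P) → not P): 0.83 > 0, so result = 0
(not Q → ((Q ∨ P) → not P)): 0 ≤ 0, so result = 1
(Q → P): 0.45 ≤ 0.83, so result = 1
not P: Gödel ¬ of 0.83 = 0 (operand ≠ 0)
(not P → P): 0 ≤ 0.83, so result = 1
not R: Gödel ¬ of 0.1 = 0 (operand ≠ 0)
(P → not R): 0.83 > 0, so result = 0
(P ∨ (P → not R)) = max(0.83, 0) = 0.83
((not P → P) → (P ∨ (P → not R))): 1 > 0.83, so result = 0.83
(Q ∧ P) = min(0.45, 0.83) = 0.45
(((not P → P) → (P ∨ (P → not R))) → (Q ∧ P)): 0.83 > 0.45, so result = 0.45
not (((not P → P) → (P ∨ (P → not R))) → (Q ∧ P)): Gödel ¬ of 0.45 = 0 (operand ≠ 0)
((Q → P) → not (((not P → P) → (P ∨ (P → not R))) → (Q ∧ P))): 1 > 0, so result = 0
((not Q → ((Q ∨ P) → not P)) ∧ ((Q → P) → not (((not P → P) → (P ∨ (P → not R))) → (Q ∧ P)))) = min(1, 0) = 0

0.00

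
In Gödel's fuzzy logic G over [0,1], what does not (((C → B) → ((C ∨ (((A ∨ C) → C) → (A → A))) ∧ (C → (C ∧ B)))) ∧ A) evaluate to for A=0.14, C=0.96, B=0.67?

(C → B): 0.96 > 0.67, so result = 0.67
(A ∨ C) = max(0.14, 0.96) = 0.96
((A ∨ C) → C): 0.96 ≤ 0.96, so result = 1
(A → A): 0.14 ≤ 0.14, so result = 1
(((A ∨ C) → C) → (A → A)): 1 ≤ 1, so result = 1
(C ∨ (((A ∨ C) → C) → (A → A))) = max(0.96, 1) = 1
(C ∧ B) = min(0.96, 0.67) = 0.67
(C → (C ∧ B)): 0.96 > 0.67, so result = 0.67
((C ∨ (((A ∨ C) → C) → (A → A))) ∧ (C → (C ∧ B))) = min(1, 0.67) = 0.67
((C → B) → ((C ∨ (((A ∨ C) → C) → (A → A))) ∧ (C → (C ∧ B)))): 0.67 ≤ 0.67, so result = 1
(((C → B) → ((C ∨ (((A ∨ C) → C) → (A → A))) ∧ (C → (C ∧ B)))) ∧ A) = min(1, 0.14) = 0.14
not (((C → B) → ((C ∨ (((A ∨ C) → C) → (A → A))) ∧ (C → (C ∧ B)))) ∧ A): Gödel ¬ of 0.14 = 0 (operand ≠ 0)

0.00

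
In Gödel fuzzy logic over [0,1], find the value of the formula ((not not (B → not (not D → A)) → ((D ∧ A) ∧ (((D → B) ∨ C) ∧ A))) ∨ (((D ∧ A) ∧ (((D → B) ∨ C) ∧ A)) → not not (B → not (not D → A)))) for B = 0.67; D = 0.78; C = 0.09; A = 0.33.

not D: Gödel ¬ of 0.78 = 0 (operand ≠ 0)
(not D → A): 0 ≤ 0.33, so result = 1
not (not D → A): Gödel ¬ of 1 = 0 (operand ≠ 0)
(B → not (not D → A)): 0.67 > 0, so result = 0
not (B → not (not D → A)): Gödel ¬ of 0 = 1 (operand is 0)
not not (B → not (not D → A)): Gödel ¬ of 1 = 0 (operand ≠ 0)
(D ∧ A) = min(0.78, 0.33) = 0.33
(D → B): 0.78 > 0.67, so result = 0.67
((D → B) ∨ C) = max(0.67, 0.09) = 0.67
(((D → B) ∨ C) ∧ A) = min(0.67, 0.33) = 0.33
((D ∧ A) ∧ (((D → B) ∨ C) ∧ A)) = min(0.33, 0.33) = 0.33
(not not (B → not (not D → A)) → ((D ∧ A) ∧ (((D → B) ∨ C) ∧ A))): 0 ≤ 0.33, so result = 1
(D ∧ A) = min(0.78, 0.33) = 0.33
(D → B): 0.78 > 0.67, so result = 0.67
((D → B) ∨ C) = max(0.67, 0.09) = 0.67
(((D → B) ∨ C) ∧ A) = min(0.67, 0.33) = 0.33
((D ∧ A) ∧ (((D → B) ∨ C) ∧ A)) = min(0.33, 0.33) = 0.33
not D: Gödel ¬ of 0.78 = 0 (operand ≠ 0)
(not D → A): 0 ≤ 0.33, so result = 1
not (not D → A): Gödel ¬ of 1 = 0 (operand ≠ 0)
(B → not (not D → A)): 0.67 > 0, so result = 0
not (B → not (not D → A)): Gödel ¬ of 0 = 1 (operand is 0)
not not (B → not (not D → A)): Gödel ¬ of 1 = 0 (operand ≠ 0)
(((D ∧ A) ∧ (((D → B) ∨ C) ∧ A)) → not not (B → not (not D → A))): 0.33 > 0, so result = 0
((not not (B → not (not D → A)) → ((D ∧ A) ∧ (((D → B) ∨ C) ∧ A))) ∨ (((D ∧ A) ∧ (((D → B) ∨ C) ∧ A)) → not not (B → not (not D → A)))) = max(1, 0) = 1

1.00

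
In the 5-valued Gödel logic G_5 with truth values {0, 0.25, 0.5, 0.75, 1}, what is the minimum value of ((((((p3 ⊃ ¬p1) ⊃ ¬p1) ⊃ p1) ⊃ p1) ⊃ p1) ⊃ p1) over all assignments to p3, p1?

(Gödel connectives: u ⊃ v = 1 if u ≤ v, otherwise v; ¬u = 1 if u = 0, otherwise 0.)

0.25

The minimum is attained at p3 = 0, p1 = 0.25:
  ¬p1: Gödel ¬ of 0.25 = 0 (operand ≠ 0)
  (p3 ⊃ ¬p1): 0 ≤ 0, so result = 1
  ¬p1: Gödel ¬ of 0.25 = 0 (operand ≠ 0)
  ((p3 ⊃ ¬p1) ⊃ ¬p1): 1 > 0, so result = 0
  (((p3 ⊃ ¬p1) ⊃ ¬p1) ⊃ p1): 0 ≤ 0.25, so result = 1
  ((((p3 ⊃ ¬p1) ⊃ ¬p1) ⊃ p1) ⊃ p1): 1 > 0.25, so result = 0.25
  (((((p3 ⊃ ¬p1) ⊃ ¬p1) ⊃ p1) ⊃ p1) ⊃ p1): 0.25 ≤ 0.25, so result = 1
  ((((((p3 ⊃ ¬p1) ⊃ ¬p1) ⊃ p1) ⊃ p1) ⊃ p1) ⊃ p1): 1 > 0.25, so result = 0.25
Checking all 25 assignments confirms none give a value below 0.25.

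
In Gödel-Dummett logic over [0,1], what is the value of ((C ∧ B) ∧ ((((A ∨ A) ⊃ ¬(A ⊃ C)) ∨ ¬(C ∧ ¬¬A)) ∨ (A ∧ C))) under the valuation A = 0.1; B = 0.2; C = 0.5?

(C ∧ B) = min(0.5, 0.2) = 0.2
(A ∨ A) = max(0.1, 0.1) = 0.1
(A ⊃ C): 0.1 ≤ 0.5, so result = 1
¬(A ⊃ C): Gödel ¬ of 1 = 0 (operand ≠ 0)
((A ∨ A) ⊃ ¬(A ⊃ C)): 0.1 > 0, so result = 0
¬A: Gödel ¬ of 0.1 = 0 (operand ≠ 0)
¬¬A: Gödel ¬ of 0 = 1 (operand is 0)
(C ∧ ¬¬A) = min(0.5, 1) = 0.5
¬(C ∧ ¬¬A): Gödel ¬ of 0.5 = 0 (operand ≠ 0)
(((A ∨ A) ⊃ ¬(A ⊃ C)) ∨ ¬(C ∧ ¬¬A)) = max(0, 0) = 0
(A ∧ C) = min(0.1, 0.5) = 0.1
((((A ∨ A) ⊃ ¬(A ⊃ C)) ∨ ¬(C ∧ ¬¬A)) ∨ (A ∧ C)) = max(0, 0.1) = 0.1
((C ∧ B) ∧ ((((A ∨ A) ⊃ ¬(A ⊃ C)) ∨ ¬(C ∧ ¬¬A)) ∨ (A ∧ C))) = min(0.2, 0.1) = 0.1

0.10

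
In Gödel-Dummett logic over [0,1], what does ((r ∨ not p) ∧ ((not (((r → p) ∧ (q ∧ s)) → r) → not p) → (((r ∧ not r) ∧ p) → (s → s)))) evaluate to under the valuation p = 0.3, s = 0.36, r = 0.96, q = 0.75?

not p: Gödel ¬ of 0.3 = 0 (operand ≠ 0)
(r ∨ not p) = max(0.96, 0) = 0.96
(r → p): 0.96 > 0.3, so result = 0.3
(q ∧ s) = min(0.75, 0.36) = 0.36
((r → p) ∧ (q ∧ s)) = min(0.3, 0.36) = 0.3
(((r → p) ∧ (q ∧ s)) → r): 0.3 ≤ 0.96, so result = 1
not (((r → p) ∧ (q ∧ s)) → r): Gödel ¬ of 1 = 0 (operand ≠ 0)
not p: Gödel ¬ of 0.3 = 0 (operand ≠ 0)
(not (((r → p) ∧ (q ∧ s)) → r) → not p): 0 ≤ 0, so result = 1
not r: Gödel ¬ of 0.96 = 0 (operand ≠ 0)
(r ∧ not r) = min(0.96, 0) = 0
((r ∧ not r) ∧ p) = min(0, 0.3) = 0
(s → s): 0.36 ≤ 0.36, so result = 1
(((r ∧ not r) ∧ p) → (s → s)): 0 ≤ 1, so result = 1
((not (((r → p) ∧ (q ∧ s)) → r) → not p) → (((r ∧ not r) ∧ p) → (s → s))): 1 ≤ 1, so result = 1
((r ∨ not p) ∧ ((not (((r → p) ∧ (q ∧ s)) → r) → not p) → (((r ∧ not r) ∧ p) → (s → s)))) = min(0.96, 1) = 0.96

0.96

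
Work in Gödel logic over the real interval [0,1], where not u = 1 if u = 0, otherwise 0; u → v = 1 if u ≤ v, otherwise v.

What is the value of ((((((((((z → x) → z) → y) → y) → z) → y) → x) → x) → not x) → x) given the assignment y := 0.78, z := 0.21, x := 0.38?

1.00

(z → x): 0.21 ≤ 0.38, so result = 1
((z → x) → z): 1 > 0.21, so result = 0.21
(((z → x) → z) → y): 0.21 ≤ 0.78, so result = 1
((((z → x) → z) → y) → y): 1 > 0.78, so result = 0.78
(((((z → x) → z) → y) → y) → z): 0.78 > 0.21, so result = 0.21
((((((z → x) → z) → y) → y) → z) → y): 0.21 ≤ 0.78, so result = 1
(((((((z → x) → z) → y) → y) → z) → y) → x): 1 > 0.38, so result = 0.38
((((((((z → x) → z) → y) → y) → z) → y) → x) → x): 0.38 ≤ 0.38, so result = 1
not x: Gödel ¬ of 0.38 = 0 (operand ≠ 0)
(((((((((z → x) → z) → y) → y) → z) → y) → x) → x) → not x): 1 > 0, so result = 0
((((((((((z → x) → z) → y) → y) → z) → y) → x) → x) → not x) → x): 0 ≤ 0.38, so result = 1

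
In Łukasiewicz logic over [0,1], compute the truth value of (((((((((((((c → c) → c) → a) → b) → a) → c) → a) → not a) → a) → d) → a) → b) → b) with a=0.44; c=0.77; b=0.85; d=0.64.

(c → c): min(1, 1 − 0.77 + 0.77) = 1
((c → c) → c): min(1, 1 − 1 + 0.77) = 0.77
(((c → c) → c) → a): min(1, 1 − 0.77 + 0.44) = 0.67
((((c → c) → c) → a) → b): min(1, 1 − 0.67 + 0.85) = 1
(((((c → c) → c) → a) → b) → a): min(1, 1 − 1 + 0.44) = 0.44
((((((c → c) → c) → a) → b) → a) → c): min(1, 1 − 0.44 + 0.77) = 1
(((((((c → c) → c) → a) → b) → a) → c) → a): min(1, 1 − 1 + 0.44) = 0.44
not a: Łukasiewicz ¬ gives 1 − 0.44 = 0.56
((((((((c → c) → c) → a) → b) → a) → c) → a) → not a): min(1, 1 − 0.44 + 0.56) = 1
(((((((((c → c) → c) → a) → b) → a) → c) → a) → not a) → a): min(1, 1 − 1 + 0.44) = 0.44
((((((((((c → c) → c) → a) → b) → a) → c) → a) → not a) → a) → d): min(1, 1 − 0.44 + 0.64) = 1
(((((((((((c → c) → c) → a) → b) → a) → c) → a) → not a) → a) → d) → a): min(1, 1 − 1 + 0.44) = 0.44
((((((((((((c → c) → c) → a) → b) → a) → c) → a) → not a) → a) → d) → a) → b): min(1, 1 − 0.44 + 0.85) = 1
(((((((((((((c → c) → c) → a) → b) → a) → c) → a) → not a) → a) → d) → a) → b) → b): min(1, 1 − 1 + 0.85) = 0.85

0.85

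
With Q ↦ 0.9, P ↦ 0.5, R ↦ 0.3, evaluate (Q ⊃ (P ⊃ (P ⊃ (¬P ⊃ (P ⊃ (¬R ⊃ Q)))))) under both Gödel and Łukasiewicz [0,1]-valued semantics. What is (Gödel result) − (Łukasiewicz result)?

Gödel evaluation:
  ¬P: Gödel ¬ of 0.5 = 0 (operand ≠ 0)
  ¬R: Gödel ¬ of 0.3 = 0 (operand ≠ 0)
  (¬R ⊃ Q): 0 ≤ 0.9, so result = 1
  (P ⊃ (¬R ⊃ Q)): 0.5 ≤ 1, so result = 1
  (¬P ⊃ (P ⊃ (¬R ⊃ Q))): 0 ≤ 1, so result = 1
  (P ⊃ (¬P ⊃ (P ⊃ (¬R ⊃ Q)))): 0.5 ≤ 1, so result = 1
  (P ⊃ (P ⊃ (¬P ⊃ (P ⊃ (¬R ⊃ Q))))): 0.5 ≤ 1, so result = 1
  (Q ⊃ (P ⊃ (P ⊃ (¬P ⊃ (P ⊃ (¬R ⊃ Q)))))): 0.9 ≤ 1, so result = 1
  Gödel value = 1
Łukasiewicz evaluation:
  ¬P: Łukasiewicz ¬ gives 1 − 0.5 = 0.5
  ¬R: Łukasiewicz ¬ gives 1 − 0.3 = 0.7
  (¬R ⊃ Q): min(1, 1 − 0.7 + 0.9) = 1
  (P ⊃ (¬R ⊃ Q)): min(1, 1 − 0.5 + 1) = 1
  (¬P ⊃ (P ⊃ (¬R ⊃ Q))): min(1, 1 − 0.5 + 1) = 1
  (P ⊃ (¬P ⊃ (P ⊃ (¬R ⊃ Q)))): min(1, 1 − 0.5 + 1) = 1
  (P ⊃ (P ⊃ (¬P ⊃ (P ⊃ (¬R ⊃ Q))))): min(1, 1 − 0.5 + 1) = 1
  (Q ⊃ (P ⊃ (P ⊃ (¬P ⊃ (P ⊃ (¬R ⊃ Q)))))): min(1, 1 − 0.9 + 1) = 1
  Łukasiewicz value = 1
Difference: 1 − 1 = 0.00

0.00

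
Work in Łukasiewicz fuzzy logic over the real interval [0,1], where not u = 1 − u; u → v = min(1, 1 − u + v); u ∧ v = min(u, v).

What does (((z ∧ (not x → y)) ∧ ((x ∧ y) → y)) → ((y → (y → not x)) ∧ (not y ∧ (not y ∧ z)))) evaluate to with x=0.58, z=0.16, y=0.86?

not x: Łukasiewicz ¬ gives 1 − 0.58 = 0.42
(not x → y): min(1, 1 − 0.42 + 0.86) = 1
(z ∧ (not x → y)) = min(0.16, 1) = 0.16
(x ∧ y) = min(0.58, 0.86) = 0.58
((x ∧ y) → y): min(1, 1 − 0.58 + 0.86) = 1
((z ∧ (not x → y)) ∧ ((x ∧ y) → y)) = min(0.16, 1) = 0.16
not x: Łukasiewicz ¬ gives 1 − 0.58 = 0.42
(y → not x): min(1, 1 − 0.86 + 0.42) = 0.56
(y → (y → not x)): min(1, 1 − 0.86 + 0.56) = 0.7
not y: Łukasiewicz ¬ gives 1 − 0.86 = 0.14
not y: Łukasiewicz ¬ gives 1 − 0.86 = 0.14
(not y ∧ z) = min(0.14, 0.16) = 0.14
(not y ∧ (not y ∧ z)) = min(0.14, 0.14) = 0.14
((y → (y → not x)) ∧ (not y ∧ (not y ∧ z))) = min(0.7, 0.14) = 0.14
(((z ∧ (not x → y)) ∧ ((x ∧ y) → y)) → ((y → (y → not x)) ∧ (not y ∧ (not y ∧ z)))): min(1, 1 − 0.16 + 0.14) = 0.98

0.98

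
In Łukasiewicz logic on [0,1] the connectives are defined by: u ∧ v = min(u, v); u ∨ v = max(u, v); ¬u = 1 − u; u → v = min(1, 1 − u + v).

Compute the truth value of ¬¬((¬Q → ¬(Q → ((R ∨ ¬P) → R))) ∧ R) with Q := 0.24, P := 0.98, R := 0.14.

0.14

¬Q: Łukasiewicz ¬ gives 1 − 0.24 = 0.76
¬P: Łukasiewicz ¬ gives 1 − 0.98 = 0.02
(R ∨ ¬P) = max(0.14, 0.02) = 0.14
((R ∨ ¬P) → R): min(1, 1 − 0.14 + 0.14) = 1
(Q → ((R ∨ ¬P) → R)): min(1, 1 − 0.24 + 1) = 1
¬(Q → ((R ∨ ¬P) → R)): Łukasiewicz ¬ gives 1 − 1 = 0
(¬Q → ¬(Q → ((R ∨ ¬P) → R))): min(1, 1 − 0.76 + 0) = 0.24
((¬Q → ¬(Q → ((R ∨ ¬P) → R))) ∧ R) = min(0.24, 0.14) = 0.14
¬((¬Q → ¬(Q → ((R ∨ ¬P) → R))) ∧ R): Łukasiewicz ¬ gives 1 − 0.14 = 0.86
¬¬((¬Q → ¬(Q → ((R ∨ ¬P) → R))) ∧ R): Łukasiewicz ¬ gives 1 − 0.86 = 0.14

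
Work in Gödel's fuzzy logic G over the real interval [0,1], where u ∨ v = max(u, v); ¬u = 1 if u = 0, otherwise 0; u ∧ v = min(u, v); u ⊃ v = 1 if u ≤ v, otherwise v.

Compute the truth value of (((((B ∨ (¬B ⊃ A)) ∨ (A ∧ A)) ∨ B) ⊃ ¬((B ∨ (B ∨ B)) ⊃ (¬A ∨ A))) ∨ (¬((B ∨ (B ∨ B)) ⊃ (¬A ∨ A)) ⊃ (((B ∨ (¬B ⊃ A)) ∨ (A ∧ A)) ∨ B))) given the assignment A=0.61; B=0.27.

¬B: Gödel ¬ of 0.27 = 0 (operand ≠ 0)
(¬B ⊃ A): 0 ≤ 0.61, so result = 1
(B ∨ (¬B ⊃ A)) = max(0.27, 1) = 1
(A ∧ A) = min(0.61, 0.61) = 0.61
((B ∨ (¬B ⊃ A)) ∨ (A ∧ A)) = max(1, 0.61) = 1
(((B ∨ (¬B ⊃ A)) ∨ (A ∧ A)) ∨ B) = max(1, 0.27) = 1
(B ∨ B) = max(0.27, 0.27) = 0.27
(B ∨ (B ∨ B)) = max(0.27, 0.27) = 0.27
¬A: Gödel ¬ of 0.61 = 0 (operand ≠ 0)
(¬A ∨ A) = max(0, 0.61) = 0.61
((B ∨ (B ∨ B)) ⊃ (¬A ∨ A)): 0.27 ≤ 0.61, so result = 1
¬((B ∨ (B ∨ B)) ⊃ (¬A ∨ A)): Gödel ¬ of 1 = 0 (operand ≠ 0)
((((B ∨ (¬B ⊃ A)) ∨ (A ∧ A)) ∨ B) ⊃ ¬((B ∨ (B ∨ B)) ⊃ (¬A ∨ A))): 1 > 0, so result = 0
(B ∨ B) = max(0.27, 0.27) = 0.27
(B ∨ (B ∨ B)) = max(0.27, 0.27) = 0.27
¬A: Gödel ¬ of 0.61 = 0 (operand ≠ 0)
(¬A ∨ A) = max(0, 0.61) = 0.61
((B ∨ (B ∨ B)) ⊃ (¬A ∨ A)): 0.27 ≤ 0.61, so result = 1
¬((B ∨ (B ∨ B)) ⊃ (¬A ∨ A)): Gödel ¬ of 1 = 0 (operand ≠ 0)
¬B: Gödel ¬ of 0.27 = 0 (operand ≠ 0)
(¬B ⊃ A): 0 ≤ 0.61, so result = 1
(B ∨ (¬B ⊃ A)) = max(0.27, 1) = 1
(A ∧ A) = min(0.61, 0.61) = 0.61
((B ∨ (¬B ⊃ A)) ∨ (A ∧ A)) = max(1, 0.61) = 1
(((B ∨ (¬B ⊃ A)) ∨ (A ∧ A)) ∨ B) = max(1, 0.27) = 1
(¬((B ∨ (B ∨ B)) ⊃ (¬A ∨ A)) ⊃ (((B ∨ (¬B ⊃ A)) ∨ (A ∧ A)) ∨ B)): 0 ≤ 1, so result = 1
(((((B ∨ (¬B ⊃ A)) ∨ (A ∧ A)) ∨ B) ⊃ ¬((B ∨ (B ∨ B)) ⊃ (¬A ∨ A))) ∨ (¬((B ∨ (B ∨ B)) ⊃ (¬A ∨ A)) ⊃ (((B ∨ (¬B ⊃ A)) ∨ (A ∧ A)) ∨ B))) = max(0, 1) = 1

1.00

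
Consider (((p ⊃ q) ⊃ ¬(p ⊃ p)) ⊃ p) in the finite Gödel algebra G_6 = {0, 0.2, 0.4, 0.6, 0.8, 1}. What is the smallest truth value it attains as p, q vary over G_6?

0.20

The minimum is attained at p = 0.2, q = 0:
  (p ⊃ q): 0.2 > 0, so result = 0
  (p ⊃ p): 0.2 ≤ 0.2, so result = 1
  ¬(p ⊃ p): Gödel ¬ of 1 = 0 (operand ≠ 0)
  ((p ⊃ q) ⊃ ¬(p ⊃ p)): 0 ≤ 0, so result = 1
  (((p ⊃ q) ⊃ ¬(p ⊃ p)) ⊃ p): 1 > 0.2, so result = 0.2
Checking all 36 assignments confirms none give a value below 0.20.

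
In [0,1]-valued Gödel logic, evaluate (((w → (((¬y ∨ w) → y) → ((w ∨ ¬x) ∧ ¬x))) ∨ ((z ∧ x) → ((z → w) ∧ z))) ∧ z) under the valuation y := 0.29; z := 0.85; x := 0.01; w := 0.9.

¬y: Gödel ¬ of 0.29 = 0 (operand ≠ 0)
(¬y ∨ w) = max(0, 0.9) = 0.9
((¬y ∨ w) → y): 0.9 > 0.29, so result = 0.29
¬x: Gödel ¬ of 0.01 = 0 (operand ≠ 0)
(w ∨ ¬x) = max(0.9, 0) = 0.9
¬x: Gödel ¬ of 0.01 = 0 (operand ≠ 0)
((w ∨ ¬x) ∧ ¬x) = min(0.9, 0) = 0
(((¬y ∨ w) → y) → ((w ∨ ¬x) ∧ ¬x)): 0.29 > 0, so result = 0
(w → (((¬y ∨ w) → y) → ((w ∨ ¬x) ∧ ¬x))): 0.9 > 0, so result = 0
(z ∧ x) = min(0.85, 0.01) = 0.01
(z → w): 0.85 ≤ 0.9, so result = 1
((z → w) ∧ z) = min(1, 0.85) = 0.85
((z ∧ x) → ((z → w) ∧ z)): 0.01 ≤ 0.85, so result = 1
((w → (((¬y ∨ w) → y) → ((w ∨ ¬x) ∧ ¬x))) ∨ ((z ∧ x) → ((z → w) ∧ z))) = max(0, 1) = 1
(((w → (((¬y ∨ w) → y) → ((w ∨ ¬x) ∧ ¬x))) ∨ ((z ∧ x) → ((z → w) ∧ z))) ∧ z) = min(1, 0.85) = 0.85

0.85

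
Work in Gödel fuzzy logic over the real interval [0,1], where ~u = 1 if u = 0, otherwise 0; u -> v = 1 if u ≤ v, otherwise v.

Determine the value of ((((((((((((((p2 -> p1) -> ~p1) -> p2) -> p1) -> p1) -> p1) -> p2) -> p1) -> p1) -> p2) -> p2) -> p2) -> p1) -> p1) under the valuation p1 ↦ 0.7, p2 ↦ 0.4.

(p2 -> p1): 0.4 ≤ 0.7, so result = 1
~p1: Gödel ¬ of 0.7 = 0 (operand ≠ 0)
((p2 -> p1) -> ~p1): 1 > 0, so result = 0
(((p2 -> p1) -> ~p1) -> p2): 0 ≤ 0.4, so result = 1
((((p2 -> p1) -> ~p1) -> p2) -> p1): 1 > 0.7, so result = 0.7
(((((p2 -> p1) -> ~p1) -> p2) -> p1) -> p1): 0.7 ≤ 0.7, so result = 1
((((((p2 -> p1) -> ~p1) -> p2) -> p1) -> p1) -> p1): 1 > 0.7, so result = 0.7
(((((((p2 -> p1) -> ~p1) -> p2) -> p1) -> p1) -> p1) -> p2): 0.7 > 0.4, so result = 0.4
((((((((p2 -> p1) -> ~p1) -> p2) -> p1) -> p1) -> p1) -> p2) -> p1): 0.4 ≤ 0.7, so result = 1
(((((((((p2 -> p1) -> ~p1) -> p2) -> p1) -> p1) -> p1) -> p2) -> p1) -> p1): 1 > 0.7, so result = 0.7
((((((((((p2 -> p1) -> ~p1) -> p2) -> p1) -> p1) -> p1) -> p2) -> p1) -> p1) -> p2): 0.7 > 0.4, so result = 0.4
(((((((((((p2 -> p1) -> ~p1) -> p2) -> p1) -> p1) -> p1) -> p2) -> p1) -> p1) -> p2) -> p2): 0.4 ≤ 0.4, so result = 1
((((((((((((p2 -> p1) -> ~p1) -> p2) -> p1) -> p1) -> p1) -> p2) -> p1) -> p1) -> p2) -> p2) -> p2): 1 > 0.4, so result = 0.4
(((((((((((((p2 -> p1) -> ~p1) -> p2) -> p1) -> p1) -> p1) -> p2) -> p1) -> p1) -> p2) -> p2) -> p2) -> p1): 0.4 ≤ 0.7, so result = 1
((((((((((((((p2 -> p1) -> ~p1) -> p2) -> p1) -> p1) -> p1) -> p2) -> p1) -> p1) -> p2) -> p2) -> p2) -> p1) -> p1): 1 > 0.7, so result = 0.7

0.70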